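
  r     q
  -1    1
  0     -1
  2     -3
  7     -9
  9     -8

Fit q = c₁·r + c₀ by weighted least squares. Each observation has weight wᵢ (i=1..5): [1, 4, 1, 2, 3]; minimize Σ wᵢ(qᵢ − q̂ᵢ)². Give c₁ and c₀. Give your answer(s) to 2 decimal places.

Forming AᵀWA = [[346, 42]; [42, 11]] and AᵀWq = [-349, -48]ᵀ gives AᵀWA·[c₁, c₀]ᵀ = AᵀWq.
Δ = 346·11 − 42² = 2042.
c₁ = ((-349)·11 − 42·(-48))/2042 = -1823/2042; c₀ = (346·(-48) − 42·(-349))/2042 = -975/1021.

c₁ = -0.89, c₀ = -0.95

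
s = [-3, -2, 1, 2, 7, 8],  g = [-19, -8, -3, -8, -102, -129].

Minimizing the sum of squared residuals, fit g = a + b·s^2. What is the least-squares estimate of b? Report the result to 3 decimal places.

b = -2.031

Setting ∂/∂a … = 0 gives: 6·a + 131·b = -269;  131·a + 6611·b = -13492.
Eliminating b: 6611·(row 1) − 131·(row 2) gives 22505·a = 6611·(-269) − 131·(-13492) = -10907, so a = -10907/22505.
Then b = ((-13492) − 131·(-10907/22505))/6611 = -45713/22505.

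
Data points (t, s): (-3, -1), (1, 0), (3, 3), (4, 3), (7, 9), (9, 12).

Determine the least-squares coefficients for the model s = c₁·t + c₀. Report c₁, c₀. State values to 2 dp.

AᵀA·[c₁, c₀]ᵀ = Aᵀs reads: 165·c₁ + 21·c₀ = 195;  21·c₁ + 6·c₀ = 26.
Determinant 165·6 − 21² = 549.
c₁ = (195·6 − 21·26)/549 = 208/183; c₀ = (165·26 − 21·195)/549 = 65/183.

c₁ = 1.14, c₀ = 0.36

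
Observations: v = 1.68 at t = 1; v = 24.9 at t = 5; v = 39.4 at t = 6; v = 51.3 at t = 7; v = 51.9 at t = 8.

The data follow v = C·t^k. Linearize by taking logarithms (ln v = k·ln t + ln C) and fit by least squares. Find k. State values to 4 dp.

k = 1.7060

Linearized form: ln v = k·ln t + ln C. From the 5 transformed points,
Σln t = 7.4265, Σ(ln t)² = 13.9113, Σln v = 15.2944, Σln t·ln v = 27.6314.
Normal system: [[13.9113, 7.4265]; [7.4265, 5]]·[k, ln C]ᵀ = [27.6314, 15.2944]ᵀ.
Δ = 13.9113·5 − (7.4265)² = 14.4030; k = (27.6314·5 − 7.4265·15.2944)/14.4030 = 1.70604, ln C = (13.9113·15.2944 − 7.4265·27.6314)/14.4030 = 0.52489.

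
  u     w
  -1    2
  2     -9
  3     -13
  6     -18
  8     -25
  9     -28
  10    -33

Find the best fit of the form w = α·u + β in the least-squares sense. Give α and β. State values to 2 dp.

The normal equations are: 295·α + 37·β = -949;  37·α + 7·β = -124.
Eliminating β: 7·(row 1) − 37·(row 2) gives 696·α = 7·(-949) − 37·(-124) = -2055, so α = -685/232.
Then β = ((-124) − 37·(-685/232))/7 = -489/232.

α = -2.95, β = -2.11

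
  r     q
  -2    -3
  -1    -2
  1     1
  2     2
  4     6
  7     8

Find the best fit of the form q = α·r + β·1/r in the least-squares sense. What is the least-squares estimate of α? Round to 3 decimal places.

Setting ∂/∂α … = 0 gives: 75·α + 6·β = 93;  6·α + (2025/784)·β = 57/7.
det = 75·(2025/784) − 6² = 123651/784.
α = (93·(2025/784) − 6·(57/7))/(123651/784) = 16669/13739; β = (75·(57/7) − 6·93)/(123651/784) = 4592/13739.

α = 1.213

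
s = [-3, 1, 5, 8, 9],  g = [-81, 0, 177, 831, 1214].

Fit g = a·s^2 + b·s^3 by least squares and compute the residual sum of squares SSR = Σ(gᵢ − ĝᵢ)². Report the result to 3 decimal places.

SSR = 4.166

Entries of MᵀM: Σs^2·s^2 = 11364, Σs^2·s^3 = 94700, Σs^3·s^3 = 809940.
Right-hand side: Σs^2·g = 155214, Σs^3·g = 1334790.
MᵀM·[a, b]ᵀ = Mᵀg becomes [[11364, 94700]; [94700, 809940]]·[a, b]ᵀ = [155214, 1334790]ᵀ.
det = 11364·809940 − 94700² = 236068160.
a = (155214·809940 − 94700·1334790)/236068160 = -8632323/2950852; b = (11364·1334790 − 94700·155214)/236068160 = 6201/3116.
Residuals: -693684/737713, 689994/737713, 1016376/737713, -503745/737713, 152882/737713; SSR = 3073609/737713.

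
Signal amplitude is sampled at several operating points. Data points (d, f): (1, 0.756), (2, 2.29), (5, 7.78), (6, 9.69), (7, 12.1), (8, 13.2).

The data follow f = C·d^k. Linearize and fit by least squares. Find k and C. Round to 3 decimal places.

Let Y = ln f. Fitting Y = k·ln d + ln C by least squares:
Σln d = 8.1197, Σ(ln d)² = 14.3918, Σln f = 9.9449, Σln d·ln f = 18.1624.
Normal system: [[14.3918, 8.1197]; [8.1197, 6]]·[k, ln C]ᵀ = [18.1624, 9.9449]ᵀ.
Solving (det = 20.4213): k = 1.38212, ln C = -0.21291, so C = exp(-0.21291) = 0.80823.

k = 1.382, C = 0.808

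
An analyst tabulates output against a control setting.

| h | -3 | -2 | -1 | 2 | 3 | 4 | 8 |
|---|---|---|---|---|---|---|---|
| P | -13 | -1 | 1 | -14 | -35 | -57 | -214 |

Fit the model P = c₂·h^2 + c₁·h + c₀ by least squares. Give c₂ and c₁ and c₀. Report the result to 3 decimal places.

c₂ = -2.966, c₁ = -3.379, c₀ = 3.069

Forming XᵀX = [[4547, 575, 107]; [575, 107, 11]; [107, 11, 7]] and XᵀP = [-15099, -2033, -333]ᵀ gives XᵀX·[c₂, c₁, c₀]ᵀ = XᵀP.
Row-reducing yields c₂ = -248237/83706, c₁ = -141422/41853, c₀ = 12235/3986.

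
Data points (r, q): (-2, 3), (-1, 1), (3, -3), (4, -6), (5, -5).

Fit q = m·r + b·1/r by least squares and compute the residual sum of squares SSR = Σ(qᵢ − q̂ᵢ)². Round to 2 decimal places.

SSR = 3.17

Setting ∂/∂m … = 0 gives: 55·m + 5·b = -65;  5·m + (5269/3600)·b = -6.
det = 55·(5269/3600) − 5² = 39959/720.
m = ((-65)·(5269/3600) − 5·(-6))/(39959/720) = -46897/39959; b = (55·(-6) − 5·(-65))/(39959/720) = -3600/39959.
Residuals: 24283/39959, -10538/39959, 22014/39959, -51266/39959, 35410/39959; SSR = 126815/39959.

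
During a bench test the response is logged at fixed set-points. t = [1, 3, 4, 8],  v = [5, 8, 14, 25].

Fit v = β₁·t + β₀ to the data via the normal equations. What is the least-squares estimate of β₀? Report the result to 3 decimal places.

β₀ = 1.154

Compute the Gram sums: Σt·t = 90, Σt = 16, Σ1 = 4.
For Xᵀv: Σt·v = 285, Σv = 52.
So XᵀX·[β₁, β₀]ᵀ = Xᵀv: [[90, 16]; [16, 4]]·[β₁, β₀]ᵀ = [285, 52]ᵀ.
Eliminating β₀: 4·(row 1) − 16·(row 2) gives 104·β₁ = 4·285 − 16·52 = 308, so β₁ = 77/26.
Then β₀ = (52 − 16·(77/26))/4 = 15/13.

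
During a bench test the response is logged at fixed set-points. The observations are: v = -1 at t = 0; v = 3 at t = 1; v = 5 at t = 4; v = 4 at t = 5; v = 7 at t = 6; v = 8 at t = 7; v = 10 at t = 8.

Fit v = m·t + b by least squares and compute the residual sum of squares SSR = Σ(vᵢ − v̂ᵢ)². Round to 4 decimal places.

SSR = 8.2793

Sums needed: Σt·t = 191, Σt = 31, Σ1 = 7.
For Mᵀv: Σt·v = 221, Σv = 36.
Δ = 191·7 − 31² = 376.
m = (221·7 − 31·36)/376 = 431/376; b = (191·36 − 31·221)/376 = 25/376.
Residuals: -401/376, 84/47, 131/376, -169/94, 21/376, -17/188, 287/376; SSR = 3113/376.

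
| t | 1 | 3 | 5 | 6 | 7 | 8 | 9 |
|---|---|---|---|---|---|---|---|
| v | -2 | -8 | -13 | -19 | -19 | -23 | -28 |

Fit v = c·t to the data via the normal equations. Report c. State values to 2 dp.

XᵀX·[c]ᵀ = Xᵀv reads: 265·c = -774.
Hence c = -774 / 265 ≈ -2.92075.

c = -2.92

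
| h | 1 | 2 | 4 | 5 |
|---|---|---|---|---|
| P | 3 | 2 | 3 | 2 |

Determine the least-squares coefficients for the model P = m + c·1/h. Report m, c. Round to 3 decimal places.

The normal equations are: 4·m + (39/20)·c = 10;  (39/20)·m + (541/400)·c = 103/20.
Determinant 4·(541/400) − (39/20)² = 643/400.
m = (10·(541/400) − (39/20)·(103/20))/(643/400) = 1393/643; c = (4·(103/20) − (39/20)·10)/(643/400) = 440/643.

m = 2.166, c = 0.684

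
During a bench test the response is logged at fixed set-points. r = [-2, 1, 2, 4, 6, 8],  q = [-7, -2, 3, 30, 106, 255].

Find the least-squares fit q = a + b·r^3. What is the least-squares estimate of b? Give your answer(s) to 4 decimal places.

From the data, Σ1 = 6, Σr^3 = 793, Σr^3·r^3 = 313025.
For Aᵀq: Σq = 385, Σr^3·q = 155454.
Normal equations: [[6, 793]; [793, 313025]]·[a, b]ᵀ = [385, 155454]ᵀ.
Eliminating b: 313025·(row 1) − 793·(row 2) gives 1249301·a = 313025·385 − 793·155454 = -2760397, so a = -2760397/1249301.
Then b = (155454 − 793·(-2760397/1249301))/313025 = 627419/1249301.

b = 0.5022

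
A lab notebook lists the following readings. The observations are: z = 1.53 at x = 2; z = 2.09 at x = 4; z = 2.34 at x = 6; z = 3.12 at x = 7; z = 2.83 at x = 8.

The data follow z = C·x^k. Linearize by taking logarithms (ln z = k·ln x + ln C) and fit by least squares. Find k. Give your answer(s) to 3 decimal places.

Linearized form: ln z = k·ln x + ln C. From the 5 transformed points,
XᵀX = [[13.7233, 7.8966]; [7.8966, 5]], rhs = [7.2173, 4.1907]ᵀ  (here Σln x = 7.8966, Σ(ln x)² = 13.7233, Σln z = 4.1907, Σln x·ln z = 7.2173).
Slope k = (n·Σln x·ln z − Σln x·Σln z)/(n·Σ(ln x)² − (Σln x)²) = (5·7.2173 − 7.8966·4.1907)/6.2610 = 0.47826; ln C = (Σln z − k·Σln x)/n = 0.08282.

k = 0.478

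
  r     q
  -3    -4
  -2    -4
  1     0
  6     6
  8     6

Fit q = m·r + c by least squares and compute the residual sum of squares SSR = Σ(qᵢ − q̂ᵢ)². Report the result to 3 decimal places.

SSR = 2.757

Sums needed: Σr·r = 114, Σr = 10, Σ1 = 5.
Right-hand side: Σr·q = 104, Σq = 4.
Determinant 114·5 − 10² = 470.
m = (104·5 − 10·4)/470 = 48/47; c = (114·4 − 10·104)/470 = -292/235.
Residuals: 72/235, -168/235, 52/235, 262/235, -218/235; SSR = 648/235.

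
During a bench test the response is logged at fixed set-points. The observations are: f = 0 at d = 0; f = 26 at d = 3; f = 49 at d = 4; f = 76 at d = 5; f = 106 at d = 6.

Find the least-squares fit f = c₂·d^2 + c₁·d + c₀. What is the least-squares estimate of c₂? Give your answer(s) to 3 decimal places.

c₂ = 2.876

The normal system AᵀA·[c₂, c₁, c₀]ᵀ = Aᵀf is [[2258, 432, 86]; [432, 86, 18]; [86, 18, 5]]·[c₂, c₁, c₀]ᵀ = [6734, 1290, 257]ᵀ.
Inverting the 3×3 Gram matrix, [c₂, c₁, c₀]ᵀ = [1832/637, 384/637, -151/637]ᵀ.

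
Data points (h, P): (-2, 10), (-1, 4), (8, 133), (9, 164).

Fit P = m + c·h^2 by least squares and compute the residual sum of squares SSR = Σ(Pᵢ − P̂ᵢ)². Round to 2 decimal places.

The normal equations are: 4·m + 150·c = 311;  150·m + 10674·c = 21840.
(Σ1 = 4, Σh^2 = 150, Σh^2·h^2 = 10674, ΣP = 311, Σh^2·P = 21840.)
Eliminating c: 10674·(row 1) − 150·(row 2) gives 20196·m = 10674·311 − 150·21840 = 43614, so m = 2423/1122.
Then c = (21840 − 150·(2423/1122))/10674 = 6785/3366.
Residuals: -749/3366, -295/1683, 6169/3366, -805/561; SSR = 6169/1122.

SSR = 5.50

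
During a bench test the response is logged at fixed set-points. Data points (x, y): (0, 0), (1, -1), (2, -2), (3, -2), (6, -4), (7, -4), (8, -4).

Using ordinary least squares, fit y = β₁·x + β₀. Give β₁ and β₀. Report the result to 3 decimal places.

β₁ = -0.500, β₀ = -0.500

The normal system AᵀA·[β₁, β₀]ᵀ = Aᵀy is [[163, 27]; [27, 7]]·[β₁, β₀]ᵀ = [-95, -17]ᵀ.
Eliminating β₀: 7·(row 1) − 27·(row 2) gives 412·β₁ = 7·(-95) − 27·(-17) = -206, so β₁ = -1/2.
Then β₀ = ((-17) − 27·(-1/2))/7 = -1/2.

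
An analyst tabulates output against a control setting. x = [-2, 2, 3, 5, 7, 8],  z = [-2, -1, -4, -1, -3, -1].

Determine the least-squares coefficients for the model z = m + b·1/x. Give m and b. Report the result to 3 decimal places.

Entries of MᵀM: Σ1 = 6, Σ1/x = 673/840, Σ1/x·1/x = 484849/705600.
And Σz = -12, Σ1/x·z = -1333/840.
So MᵀM·[m, b]ᵀ = Mᵀz: [[6, 673/840]; [673/840, 484849/705600]]·[m, b]ᵀ = [-12, -1333/840]ᵀ.
Eliminating b: (484849/705600)·(row 1) − (673/840)·(row 2) gives (491233/141120)·m = (484849/705600)·(-12) − (673/840)·(-1333/840) = -4921079/705600, so m = -4921079/2456165.
Then b = ((-1333/840) − (673/840)·(-4921079/2456165))/(484849/705600) = 13104/491233.

m = -2.004, b = 0.027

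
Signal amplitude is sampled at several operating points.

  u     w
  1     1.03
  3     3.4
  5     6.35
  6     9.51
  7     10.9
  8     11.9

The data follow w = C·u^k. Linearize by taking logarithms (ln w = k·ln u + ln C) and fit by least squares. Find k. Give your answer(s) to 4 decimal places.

With ln wᵢ as the transformed response and ln uᵢ as the regressor:
Σln u = 8.5252, Σ(ln u)² = 15.1183, Σln w = 10.2194, Σln u·ln w = 18.1532.
Normal system: [[15.1183, 8.5252]; [8.5252, 6]]·[k, ln C]ᵀ = [18.1532, 10.2194]ᵀ.
Slope k = (n·Σln u·ln w − Σln u·Σln w)/(n·Σ(ln u)² − (Σln u)²) = (6·18.1532 − 8.5252·10.2194)/18.0313 = 1.20884; ln C = (Σln w − k·Σln u)/n = -0.01435.

k = 1.2088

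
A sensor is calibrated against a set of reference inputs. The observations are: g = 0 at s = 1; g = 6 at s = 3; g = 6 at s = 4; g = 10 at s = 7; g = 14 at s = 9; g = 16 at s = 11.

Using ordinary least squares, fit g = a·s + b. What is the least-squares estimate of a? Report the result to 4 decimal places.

Entries of AᵀA: Σs·s = 277, Σs = 35, Σ1 = 6.
For Aᵀg: Σs·g = 414, Σg = 52.
Δ = 277·6 − 35² = 437.
a = (414·6 − 35·52)/437 = 664/437; b = (277·52 − 35·414)/437 = -86/437.

a = 1.5195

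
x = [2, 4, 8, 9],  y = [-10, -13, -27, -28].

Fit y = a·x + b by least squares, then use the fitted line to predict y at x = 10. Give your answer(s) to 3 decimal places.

ŷ = -31.374

Setting ∂/∂a … = 0 gives: 165·a + 23·b = -540;  23·a + 4·b = -78.
det = 165·4 − 23² = 131.
a = ((-540)·4 − 23·(-78))/131 = -366/131; b = (165·(-78) − 23·(-540))/131 = -450/131.
At x = 10: ŷ = (-366/131)·(10) + (-450/131)·(1) = -4110/131.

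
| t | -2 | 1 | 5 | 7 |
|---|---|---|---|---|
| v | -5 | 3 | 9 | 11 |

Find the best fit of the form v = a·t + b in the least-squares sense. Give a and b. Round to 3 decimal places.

MᵀM·[a, b]ᵀ = Mᵀv reads: 79·a + 11·b = 135;  11·a + 4·b = 18.
(Σt·t = 79, Σt = 11, Σ1 = 4, Σt·v = 135, Σv = 18.)
det = 79·4 − 11² = 195.
a = (135·4 − 11·18)/195 = 114/65; b = (79·18 − 11·135)/195 = -21/65.

a = 1.754, b = -0.323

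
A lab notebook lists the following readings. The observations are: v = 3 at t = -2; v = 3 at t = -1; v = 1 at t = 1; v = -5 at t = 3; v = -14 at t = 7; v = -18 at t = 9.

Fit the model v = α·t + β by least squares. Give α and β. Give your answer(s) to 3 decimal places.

α = -2.045, β = 0.793

XᵀX·[α, β]ᵀ = Xᵀv reads: 145·α + 17·β = -283;  17·α + 6·β = -30.
Determinant 145·6 − 17² = 581.
α = ((-283)·6 − 17·(-30))/581 = -1188/581; β = (145·(-30) − 17·(-283))/581 = 461/581.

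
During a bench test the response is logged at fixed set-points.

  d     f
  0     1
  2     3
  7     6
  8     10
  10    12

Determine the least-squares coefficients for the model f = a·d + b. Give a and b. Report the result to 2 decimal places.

With design matrix M, MᵀM = [[217, 27]; [27, 5]] and Mᵀf = [248, 32]ᵀ.
Eliminating b: 5·(row 1) − 27·(row 2) gives 356·a = 5·248 − 27·32 = 376, so a = 94/89.
Then b = (32 − 27·(94/89))/5 = 62/89.

a = 1.06, b = 0.70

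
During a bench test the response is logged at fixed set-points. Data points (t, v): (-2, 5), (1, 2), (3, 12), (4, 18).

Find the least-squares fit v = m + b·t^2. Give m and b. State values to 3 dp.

m = 1.081, b = 1.089

With design matrix A, AᵀA = [[4, 30]; [30, 354]] and Aᵀv = [37, 418]ᵀ.
Determinant 4·354 − 30² = 516.
m = (37·354 − 30·418)/516 = 93/86; b = (4·418 − 30·37)/516 = 281/258.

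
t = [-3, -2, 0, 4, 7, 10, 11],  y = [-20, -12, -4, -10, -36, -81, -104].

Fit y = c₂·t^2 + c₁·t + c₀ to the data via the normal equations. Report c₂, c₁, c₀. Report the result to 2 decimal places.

Sums needed: Σt^2·t^2 = 27395, Σt^2·t = 2703, Σt^2 = 299, Σt·t = 299, Σt = 27, Σ1 = 7.
Right-hand side: Σt^2·y = -22836, Σt·y = -2162, Σy = -267.
Inverting the 3×3 Gram matrix, [c₂, c₁, c₀]ᵀ = [-827697/783764, 2028979/783764, -1183287/391882]ᵀ.

c₂ = -1.06, c₁ = 2.59, c₀ = -3.02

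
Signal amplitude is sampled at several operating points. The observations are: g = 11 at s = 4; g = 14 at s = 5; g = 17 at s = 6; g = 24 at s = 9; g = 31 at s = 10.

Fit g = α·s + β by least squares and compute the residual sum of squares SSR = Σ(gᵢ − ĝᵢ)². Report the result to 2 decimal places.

Normal-equation sums: Σs·s = 258, Σs = 34, Σ1 = 5.
And Σs·g = 742, Σg = 97.
AᵀA·[α, β]ᵀ = Aᵀg becomes [[258, 34]; [34, 5]]·[α, β]ᵀ = [742, 97]ᵀ.
Eliminating β: 5·(row 1) − 34·(row 2) gives 134·α = 5·742 − 34·97 = 412, so α = 206/67.
Then β = (97 − 34·(206/67))/5 = -101/67.
Residuals: 14/67, 9/67, 4/67, -145/67, 118/67; SSR = 526/67.

SSR = 7.85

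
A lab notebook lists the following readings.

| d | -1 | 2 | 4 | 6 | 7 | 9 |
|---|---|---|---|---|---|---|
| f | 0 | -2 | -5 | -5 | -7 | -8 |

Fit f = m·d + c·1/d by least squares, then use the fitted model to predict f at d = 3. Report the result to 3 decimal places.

The normal system XᵀX·[m, c]ᵀ = Xᵀf is [[187, 6]; [6, 87193/63504]]·[m, c]ᵀ = [-175, -179/36]ᵀ.
det = 187·(87193/63504) − 6² = 14018947/63504.
m = ((-175)·(87193/63504) − 6·(-179/36))/(14018947/63504) = -13364239/14018947; c = (187·(-179/36) − 6·(-175))/(14018947/63504) = 7632828/14018947.
At d = 3: f̂ = (-13364239/14018947)·(3) + (7632828/14018947)·(1/3) = -37548441/14018947.

f̂ = -2.678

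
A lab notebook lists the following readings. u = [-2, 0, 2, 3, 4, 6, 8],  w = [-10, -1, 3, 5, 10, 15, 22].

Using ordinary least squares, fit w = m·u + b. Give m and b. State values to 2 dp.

m = 3.07, b = -2.93

Compute the Gram sums: Σu·u = 133, Σu = 21, Σ1 = 7.
For Xᵀw: Σu·w = 347, Σw = 44.
Eliminating b: 7·(row 1) − 21·(row 2) gives 490·m = 7·347 − 21·44 = 1505, so m = 43/14.
Then b = (44 − 21·(43/14))/7 = -41/14.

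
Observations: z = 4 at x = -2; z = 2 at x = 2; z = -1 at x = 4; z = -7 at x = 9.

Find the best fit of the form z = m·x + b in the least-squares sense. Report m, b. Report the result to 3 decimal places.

Sums needed: Σx·x = 105, Σx = 13, Σ1 = 4.
For Aᵀz: Σx·z = -71, Σz = -2.
AᵀA·[m, b]ᵀ = Aᵀz becomes [[105, 13]; [13, 4]]·[m, b]ᵀ = [-71, -2]ᵀ.
Determinant 105·4 − 13² = 251.
m = ((-71)·4 − 13·(-2))/251 = -258/251; b = (105·(-2) − 13·(-71))/251 = 713/251.

m = -1.028, b = 2.841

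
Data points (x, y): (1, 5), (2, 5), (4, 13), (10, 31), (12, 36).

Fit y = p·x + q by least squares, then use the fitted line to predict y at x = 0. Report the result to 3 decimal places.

Setting ∂/∂p … = 0 gives: 265·p + 29·q = 809;  29·p + 5·q = 90.
(Σx·x = 265, Σx = 29, Σ1 = 5, Σx·y = 809, Σy = 90.)
Δ = 265·5 − 29² = 484.
p = (809·5 − 29·90)/484 = 1435/484; q = (265·90 − 29·809)/484 = 389/484.
At x = 0: ŷ = (1435/484)·(0) + (389/484)·(1) = 389/484.

ŷ = 0.804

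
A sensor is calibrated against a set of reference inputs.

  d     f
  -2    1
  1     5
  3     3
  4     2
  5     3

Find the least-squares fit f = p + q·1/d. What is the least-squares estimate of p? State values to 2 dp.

Sums needed: Σ1 = 5, Σ1/d = 77/60, Σ1/d·1/d = 5269/3600.
Moment sums: Σf = 14, Σ1/d·f = 33/5.
So AᵀA·[p, q]ᵀ = Aᵀf: [[5, 77/60]; [77/60, 5269/3600]]·[p, q]ᵀ = [14, 33/5]ᵀ.
det = 5·(5269/3600) − (77/60)² = 1276/225.
p = (14·(5269/3600) − (77/60)·(33/5))/(1276/225) = 1967/928; q = (5·(33/5) − (77/60)·14)/(1276/225) = 615/232.

p = 2.12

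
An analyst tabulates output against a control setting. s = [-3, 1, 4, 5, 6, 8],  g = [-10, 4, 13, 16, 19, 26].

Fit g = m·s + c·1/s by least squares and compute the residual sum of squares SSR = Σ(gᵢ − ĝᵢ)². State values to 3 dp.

Setting ∂/∂m … = 0 gives: 151·m + 6·c = 488;  6·m + (18101/14400)·c = 101/5.
Determinant 151·(18101/14400) − 6² = 2214851/14400.
m = (488·(18101/14400) − 6·(101/5))/(2214851/14400) = 7088008/2214851; c = (151·(101/5) − 6·488)/(2214851/14400) = 1759680/2214851.
Residuals: -297926/2214851, 11716/2214851, 1111/2214851, -354360/2214851, -739159/2214851, 662102/2214851; SSR = 541438/2214851.

SSR = 0.244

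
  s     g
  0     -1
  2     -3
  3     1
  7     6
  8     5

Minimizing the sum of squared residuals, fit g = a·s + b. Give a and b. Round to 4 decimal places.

a = 1.0217, b = -2.4870

Entries of AᵀA: Σs·s = 126, Σs = 20, Σ1 = 5.
Moment sums: Σs·g = 79, Σg = 8.
So AᵀA·[a, b]ᵀ = Aᵀg: [[126, 20]; [20, 5]]·[a, b]ᵀ = [79, 8]ᵀ.
Determinant 126·5 − 20² = 230.
a = (79·5 − 20·8)/230 = 47/46; b = (126·8 − 20·79)/230 = -286/115.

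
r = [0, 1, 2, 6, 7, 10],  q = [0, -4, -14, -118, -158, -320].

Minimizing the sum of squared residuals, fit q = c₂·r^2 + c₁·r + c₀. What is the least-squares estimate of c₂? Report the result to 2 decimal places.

c₂ = -3.11

Entries of AᵀA: Σr^2·r^2 = 13714, Σr^2·r = 1568, Σr^2 = 190, Σr·r = 190, Σr = 26, Σ1 = 6.
Moment sums: Σr^2·q = -44050, Σr·q = -5046, Σq = -614.
Normal equations: [[13714, 1568, 190]; [1568, 190, 26]; [190, 26, 6]]·[c₂, c₁, c₀]ᵀ = [-44050, -5046, -614]ᵀ.
Solving the 3×3 system (Gaussian elimination) gives c₂ = -94978/30549, c₁ = -27706/30549, c₀ = 505/10183.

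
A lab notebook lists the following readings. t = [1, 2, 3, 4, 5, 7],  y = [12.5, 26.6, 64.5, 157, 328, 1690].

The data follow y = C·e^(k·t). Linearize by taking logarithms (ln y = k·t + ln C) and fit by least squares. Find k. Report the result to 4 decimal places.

k = 0.8230

Taking logs, ln y = k·t + ln C, so regress ln y on t.
Σt = 22.0000, Σ(t)² = 104.0000, Σln y = 28.2550, Σt·ln y = 122.8050.
Equations: 104.0000·k + 22.0000·ln C = 122.8050;  22.0000·k + 6·ln C = 28.2550.
Slope k = (n·Σt·ln y − Σt·Σln y)/(n·Σ(t)² − (Σt)²) = (6·122.8050 − 22.0000·28.2550)/140.0000 = 0.82299; ln C = (Σln y − k·Σt)/n = 1.69154.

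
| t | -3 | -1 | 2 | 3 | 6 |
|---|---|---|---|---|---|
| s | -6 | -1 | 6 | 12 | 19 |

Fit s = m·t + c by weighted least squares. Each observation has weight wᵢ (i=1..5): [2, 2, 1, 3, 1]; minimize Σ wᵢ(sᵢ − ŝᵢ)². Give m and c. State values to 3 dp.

From the data, Σwᵢ·t·t = 87, Σwᵢ·t = 9, Σwᵢ·1 = 9.
Moment sums: Σwᵢ·t·s = 272, Σwᵢ·s = 47.
Determinant 87·9 − 9² = 702.
m = (272·9 − 9·47)/702 = 75/26; c = (87·47 − 9·272)/702 = 547/234.

m = 2.885, c = 2.338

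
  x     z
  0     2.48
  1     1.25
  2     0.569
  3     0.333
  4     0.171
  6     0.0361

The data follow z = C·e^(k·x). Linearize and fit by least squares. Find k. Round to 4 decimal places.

k = -0.6948

Let Y = ln z. Fitting Y = k·x + ln C by least squares:
Σx = 16.0000, Σ(x)² = 66.0000, Σln z = -5.6196, Σx·ln z = -31.1966.
Equations: 66.0000·k + 16.0000·ln C = -31.1966;  16.0000·k + 6·ln C = -5.6196.
Solving (det = 140.0000): k = -0.69475, ln C = 0.91607.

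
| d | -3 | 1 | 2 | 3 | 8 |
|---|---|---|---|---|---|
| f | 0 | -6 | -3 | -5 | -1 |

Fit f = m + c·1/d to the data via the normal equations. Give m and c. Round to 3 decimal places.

m = -1.504, c = -4.602

With design matrix X, XᵀX = [[5, 13/8]; [13/8, 857/576]] and Xᵀf = [-15, -223/24]ᵀ.
Eliminating c: (857/576)·(row 1) − (13/8)·(row 2) gives (691/144)·m = (857/576)·(-15) − (13/8)·(-223/24) = -231/32, so m = -2079/1382.
Then c = ((-223/24) − (13/8)·(-2079/1382))/(857/576) = -3180/691.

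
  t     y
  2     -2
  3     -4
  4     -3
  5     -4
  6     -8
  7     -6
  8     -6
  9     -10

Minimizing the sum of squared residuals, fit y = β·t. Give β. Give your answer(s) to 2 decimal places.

Compute the Gram sums: Σt·t = 284.
For Mᵀy: Σt·y = -276.
Hence β = -276 / 284 ≈ -0.971831.

β = -0.97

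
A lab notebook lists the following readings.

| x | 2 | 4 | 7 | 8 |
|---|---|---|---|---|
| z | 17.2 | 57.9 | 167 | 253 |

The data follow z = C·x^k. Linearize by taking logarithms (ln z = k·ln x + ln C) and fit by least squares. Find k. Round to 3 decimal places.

Let Y = ln z. Fitting Y = k·ln x + ln C by least squares:
XᵀX = [[10.5129, 6.1048]; [6.1048, 4]], rhs = [29.0640, 17.5550]ᵀ  (here Σln x = 6.1048, Σ(ln x)² = 10.5129, Σln z = 17.5550, Σln x·ln z = 29.0640).
Solving (det = 4.7831): k = 1.89968, ln C = 1.48946.

k = 1.900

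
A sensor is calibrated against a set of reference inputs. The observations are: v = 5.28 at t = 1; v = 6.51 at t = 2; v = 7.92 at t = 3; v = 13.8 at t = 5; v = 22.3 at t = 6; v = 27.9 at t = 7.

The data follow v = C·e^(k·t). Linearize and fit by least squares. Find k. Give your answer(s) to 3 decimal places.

k = 0.286

Linearized form: ln v = k·t + ln C. From the 6 transformed points,
AᵀA = [[124.0000, 24.0000]; [24.0000, 6]], rhs = [66.6700, 14.6645]ᵀ  (here Σt = 24.0000, Σ(t)² = 124.0000, Σln v = 14.6645, Σt·ln v = 66.6700).
Δ = 124.0000·6 − (24.0000)² = 168.0000; k = (66.6700·6 − 24.0000·14.6645)/168.0000 = 0.28614, ln C = (124.0000·14.6645 − 24.0000·66.6700)/168.0000 = 1.29954.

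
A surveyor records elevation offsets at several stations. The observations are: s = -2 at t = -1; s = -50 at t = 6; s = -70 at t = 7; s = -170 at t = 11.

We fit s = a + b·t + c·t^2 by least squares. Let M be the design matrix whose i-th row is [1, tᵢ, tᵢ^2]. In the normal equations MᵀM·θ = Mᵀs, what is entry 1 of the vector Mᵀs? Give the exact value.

Entry 1 ↔ basis 1, so (Mᵀs)_{1} = Σᵢ sᵢ = (1)·(-2) + (1)·(-50) + (1)·(-70) + (1)·(-170) = -292.

-292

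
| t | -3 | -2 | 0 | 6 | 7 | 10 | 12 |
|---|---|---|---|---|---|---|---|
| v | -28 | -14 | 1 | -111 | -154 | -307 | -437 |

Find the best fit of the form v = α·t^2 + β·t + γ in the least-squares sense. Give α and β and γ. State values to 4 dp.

Forming AᵀA = [[34530, 3252, 342]; [3252, 342, 30]; [342, 30, 7]] and Aᵀv = [-105478, -9946, -1050]ᵀ gives AᵀA·[α, β, γ]ᵀ = Aᵀv.
Solving the 3×3 system (Gaussian elimination) gives α = -1070429/357387, β = -160417/357387, γ = -207482/119129.

α = -2.9952, β = -0.4489, γ = -1.7417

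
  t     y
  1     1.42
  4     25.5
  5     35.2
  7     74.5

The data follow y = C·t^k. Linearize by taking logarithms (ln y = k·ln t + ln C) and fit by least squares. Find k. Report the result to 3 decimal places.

k = 2.029

Linearized form: ln y = k·ln t + ln C. From the 4 transformed points,
Σln t = 4.9416, Σ(ln t)² = 8.2987, Σln y = 11.4612, Σln t·ln y = 18.6095.
Equations: 8.2987·k + 4.9416·ln C = 18.6095;  4.9416·k + 4·ln C = 11.4612.
Slope k = (n·Σln t·ln y − Σln t·Σln y)/(n·Σ(ln t)² − (Σln t)²) = (4·18.6095 − 4.9416·11.4612)/8.7748 = 2.02862; ln C = (Σln y − k·Σln t)/n = 0.35912.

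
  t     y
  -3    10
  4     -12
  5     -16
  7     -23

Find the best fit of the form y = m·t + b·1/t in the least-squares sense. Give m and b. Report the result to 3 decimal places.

m = -3.261, b = 0.965

Normal-equation sums: Σt·t = 99, Σt·1/t = 4, Σ1/t·1/t = 41281/176400.
Moment sums: Σt·y = -319, Σ1/t·y = -1346/105.
AᵀA·[m, b]ᵀ = Aᵀy becomes [[99, 4]; [4, 41281/176400]]·[m, b]ᵀ = [-319, -1346/105]ᵀ.
det = 99·(41281/176400) − 4² = 140491/19600.
m = ((-319)·(41281/176400) − 4·(-1346/105))/(140491/19600) = -4123519/1264419; b = (99·(-1346/105) − 4·(-319))/(140491/19600) = 135520/140491.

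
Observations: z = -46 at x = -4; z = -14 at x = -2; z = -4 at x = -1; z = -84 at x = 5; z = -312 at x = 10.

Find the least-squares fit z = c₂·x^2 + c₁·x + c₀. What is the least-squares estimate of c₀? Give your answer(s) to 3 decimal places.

c₀ = -3.484

Setting ∂/∂c₂ … = 0 gives: 10898·c₂ + 1052·c₁ + 146·c₀ = -34096;  1052·c₂ + 146·c₁ + 8·c₀ = -3324;  146·c₂ + 8·c₁ + 5·c₀ = -460.
Solving the 3×3 system (Gaussian elimination) gives c₂ = -264344/89157, c₁ = -36034/29719, c₀ = -310636/89157.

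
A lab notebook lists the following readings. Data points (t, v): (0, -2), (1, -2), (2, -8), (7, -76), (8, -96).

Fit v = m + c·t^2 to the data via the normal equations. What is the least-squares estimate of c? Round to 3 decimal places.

c = -1.491

Setting ∂/∂m … = 0 gives: 5·m + 118·c = -184;  118·m + 6514·c = -9902.
(Σ1 = 5, Σt^2 = 118, Σt^2·t^2 = 6514, Σv = -184, Σt^2·v = -9902.)
Determinant 5·6514 − 118² = 18646.
m = ((-184)·6514 − 118·(-9902))/18646 = -15070/9323; c = (5·(-9902) − 118·(-184))/18646 = -13899/9323.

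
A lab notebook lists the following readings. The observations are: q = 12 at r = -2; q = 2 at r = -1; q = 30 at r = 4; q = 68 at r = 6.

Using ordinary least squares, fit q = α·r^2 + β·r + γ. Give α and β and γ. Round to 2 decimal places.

α = 2.08, β = -1.12, γ = 0.32

From the data, Σr^2·r^2 = 1569, Σr^2·r = 271, Σr^2 = 57, Σr·r = 57, Σr = 7, Σ1 = 4.
Right-hand side: Σr^2·q = 2978, Σr·q = 502, Σq = 112.
So MᵀM·[α, β, γ]ᵀ = Mᵀq: [[1569, 271, 57]; [271, 57, 7]; [57, 7, 4]]·[α, β, γ]ᵀ = [2978, 502, 112]ᵀ.
Row-reducing yields α = 4721/2269, β = -2551/2269, γ = 722/2269.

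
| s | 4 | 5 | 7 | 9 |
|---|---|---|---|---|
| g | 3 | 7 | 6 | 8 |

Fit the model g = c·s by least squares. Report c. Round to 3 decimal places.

The normal system XᵀX·[c]ᵀ = Xᵀg is [[171]]·[c]ᵀ = [161]ᵀ.
Hence c = 161 / 171 ≈ 0.94152.

c = 0.942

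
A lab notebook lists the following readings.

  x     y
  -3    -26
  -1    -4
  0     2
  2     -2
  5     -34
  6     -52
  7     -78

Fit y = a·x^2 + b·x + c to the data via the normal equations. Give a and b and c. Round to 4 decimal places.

a = -2.0259, b = 3.0247, c = 1.2603

Entries of AᵀA: Σx^2·x^2 = 4420, Σx^2·x = 664, Σx^2 = 124, Σx·x = 124, Σx = 16, Σ1 = 7.
Right-hand side: Σx^2·y = -6790, Σx·y = -950, Σy = -194.
So AᵀA·[a, b, c]ᵀ = Aᵀy: [[4420, 664, 124]; [664, 124, 16]; [124, 16, 7]]·[a, b, c]ᵀ = [-6790, -950, -194]ᵀ.
Row-reducing yields a = -9761/4818, b = 14573/4818, c = 92/73.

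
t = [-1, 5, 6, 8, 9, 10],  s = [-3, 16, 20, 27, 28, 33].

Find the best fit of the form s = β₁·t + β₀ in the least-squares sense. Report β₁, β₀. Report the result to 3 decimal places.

β₁ = 3.233, β₀ = 0.233

Setting ∂/∂β₁ … = 0 gives: 307·β₁ + 37·β₀ = 1001;  37·β₁ + 6·β₀ = 121.
(Σt·t = 307, Σt = 37, Σ1 = 6, Σt·s = 1001, Σs = 121.)
Δ = 307·6 − 37² = 473.
β₁ = (1001·6 − 37·121)/473 = 139/43; β₀ = (307·121 − 37·1001)/473 = 10/43.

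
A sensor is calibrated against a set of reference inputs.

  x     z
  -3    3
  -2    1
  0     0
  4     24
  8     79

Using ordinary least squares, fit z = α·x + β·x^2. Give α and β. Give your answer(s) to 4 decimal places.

The normal system AᵀA·[α, β]ᵀ = Aᵀz is [[93, 541]; [541, 4449]]·[α, β]ᵀ = [717, 5471]ᵀ.
Determinant 93·4449 − 541² = 121076.
α = (717·4449 − 541·5471)/121076 = 115061/60538; β = (93·5471 − 541·717)/121076 = 60453/60538.

α = 1.9006, β = 0.9986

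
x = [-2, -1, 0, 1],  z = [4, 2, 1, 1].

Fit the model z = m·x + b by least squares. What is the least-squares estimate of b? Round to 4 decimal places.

The normal equations are: 6·m + (-2)·b = -9;  (-2)·m + 4·b = 8.
Δ = 6·4 − (-2)² = 20.
m = ((-9)·4 − (-2)·8)/20 = -1; b = (6·8 − (-2)·(-9))/20 = 3/2.

b = 1.5000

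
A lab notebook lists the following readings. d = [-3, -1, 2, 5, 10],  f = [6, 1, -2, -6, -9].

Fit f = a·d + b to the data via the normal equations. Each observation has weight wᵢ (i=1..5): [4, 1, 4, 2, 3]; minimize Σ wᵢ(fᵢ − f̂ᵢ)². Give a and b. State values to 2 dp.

Entries of MᵀWM: Σwᵢ·d·d = 403, Σwᵢ·d = 35, Σwᵢ·1 = 14.
For MᵀWf: Σwᵢ·d·f = -419, Σwᵢ·f = -22.
So MᵀWM·[a, b]ᵀ = MᵀWf: [[403, 35]; [35, 14]]·[a, b]ᵀ = [-419, -22]ᵀ.
det = 403·14 − 35² = 4417.
a = ((-419)·14 − 35·(-22))/4417 = -728/631; b = (403·(-22) − 35·(-419))/4417 = 5799/4417.

a = -1.15, b = 1.31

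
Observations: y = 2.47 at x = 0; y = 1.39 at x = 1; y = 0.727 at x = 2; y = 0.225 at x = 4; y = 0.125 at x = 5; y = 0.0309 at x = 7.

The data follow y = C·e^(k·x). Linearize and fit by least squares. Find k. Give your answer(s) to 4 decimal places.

Linearized form: ln y = k·x + ln C. From the 6 transformed points,
XᵀX = [[95.0000, 19.0000]; [19.0000, 6]], rhs = [-41.0112, -6.1334]ᵀ  (here Σx = 19.0000, Σ(x)² = 95.0000, Σln y = -6.1334, Σx·ln y = -41.0112).
Slope k = (n·Σx·ln y − Σx·Σln y)/(n·Σ(x)² − (Σx)²) = (6·-41.0112 − 19.0000·-6.1334)/209.0000 = -0.61977; ln C = (Σln y − k·Σx)/n = 0.94038.

k = -0.6198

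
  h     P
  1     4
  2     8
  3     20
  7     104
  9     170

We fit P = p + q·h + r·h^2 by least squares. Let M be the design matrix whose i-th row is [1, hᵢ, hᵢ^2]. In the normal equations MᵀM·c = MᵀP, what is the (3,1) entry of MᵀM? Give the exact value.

Row 3 ↔ basis h^2, column 1 ↔ basis 1, so (MᵀM)_{3,1} = Σᵢ h^2 = (1)·(1) + (4)·(1) + (9)·(1) + (49)·(1) + (81)·(1) = 144.

144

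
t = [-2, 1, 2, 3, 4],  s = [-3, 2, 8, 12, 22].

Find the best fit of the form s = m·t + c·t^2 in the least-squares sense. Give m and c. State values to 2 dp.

m = 2.53, c = 0.67

From the data, Σt·t = 34, Σt·t^2 = 92, Σt^2·t^2 = 370.
For Mᵀs: Σt·s = 148, Σt^2·s = 482.
Determinant 34·370 − 92² = 4116.
m = (148·370 − 92·482)/4116 = 124/49; c = (34·482 − 92·148)/4116 = 33/49.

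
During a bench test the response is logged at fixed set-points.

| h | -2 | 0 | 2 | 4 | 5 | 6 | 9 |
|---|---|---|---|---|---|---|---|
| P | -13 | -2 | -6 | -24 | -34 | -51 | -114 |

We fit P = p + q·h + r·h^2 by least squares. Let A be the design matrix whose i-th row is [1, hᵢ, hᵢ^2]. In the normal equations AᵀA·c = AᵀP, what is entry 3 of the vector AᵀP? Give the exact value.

Entry 3 ↔ basis h^2, so (AᵀP)_{3} = Σᵢ (h^2)·Pᵢ = (4)·(-13) + (0)·(-2) + (4)·(-6) + (16)·(-24) + (25)·(-34) + (36)·(-51) + (81)·(-114) = -12380.

-12380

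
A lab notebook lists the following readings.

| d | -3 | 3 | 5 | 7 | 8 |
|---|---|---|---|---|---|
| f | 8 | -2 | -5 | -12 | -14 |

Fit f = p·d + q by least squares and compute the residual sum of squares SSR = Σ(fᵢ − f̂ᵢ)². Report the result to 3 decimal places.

Sums needed: Σd·d = 156, Σd = 20, Σ1 = 5.
Moment sums: Σd·f = -251, Σf = -25.
So MᵀM·[p, q]ᵀ = Mᵀf: [[156, 20]; [20, 5]]·[p, q]ᵀ = [-251, -25]ᵀ.
Δ = 156·5 − 20² = 380.
p = ((-251)·5 − 20·(-25))/380 = -151/76; q = (156·(-25) − 20·(-251))/380 = 56/19.
Residuals: -69/76, 77/76, 151/76, -79/76, -20/19; SSR = 607/76.

SSR = 7.987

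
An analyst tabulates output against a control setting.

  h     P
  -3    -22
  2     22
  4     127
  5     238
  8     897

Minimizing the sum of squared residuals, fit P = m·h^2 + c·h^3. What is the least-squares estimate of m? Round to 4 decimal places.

Forming XᵀX = [[5074, 36706]; [36706, 282658]] and XᵀP = [65280, 497912]ᵀ gives XᵀX·[m, c]ᵀ = XᵀP.
Determinant 5074·282658 − 36706² = 86876256.
m = (65280·282658 − 36706·497912)/86876256 = 10972273/5429766; c = (5074·497912 − 36706·65280)/86876256 = 8139863/5429766.

m = 2.0208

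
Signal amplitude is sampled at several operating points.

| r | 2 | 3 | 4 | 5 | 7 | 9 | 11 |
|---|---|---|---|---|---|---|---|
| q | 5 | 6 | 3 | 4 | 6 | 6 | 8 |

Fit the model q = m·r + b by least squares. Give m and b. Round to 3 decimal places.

m = 0.330, b = 3.493

Setting ∂/∂m … = 0 gives: 305·m + 41·b = 244;  41·m + 7·b = 38.
(Σr·r = 305, Σr = 41, Σ1 = 7, Σr·q = 244, Σq = 38.)
Δ = 305·7 − 41² = 454.
m = (244·7 − 41·38)/454 = 75/227; b = (305·38 − 41·244)/454 = 793/227.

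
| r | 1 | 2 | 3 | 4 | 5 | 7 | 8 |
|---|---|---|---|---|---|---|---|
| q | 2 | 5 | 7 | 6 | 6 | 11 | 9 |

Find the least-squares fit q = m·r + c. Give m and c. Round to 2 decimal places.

m = 0.99, c = 2.35

Compute the Gram sums: Σr·r = 168, Σr = 30, Σ1 = 7.
And Σr·q = 236, Σq = 46.
Normal equations: [[168, 30]; [30, 7]]·[m, c]ᵀ = [236, 46]ᵀ.
Eliminating c: 7·(row 1) − 30·(row 2) gives 276·m = 7·236 − 30·46 = 272, so m = 68/69.
Then c = (46 − 30·(68/69))/7 = 54/23.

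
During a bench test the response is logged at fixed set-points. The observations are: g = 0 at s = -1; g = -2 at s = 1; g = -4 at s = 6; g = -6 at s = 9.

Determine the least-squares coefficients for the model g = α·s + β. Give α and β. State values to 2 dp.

α = -0.56, β = -0.91

Sums needed: Σs·s = 119, Σs = 15, Σ1 = 4.
For Mᵀg: Σs·g = -80, Σg = -12.
Determinant 119·4 − 15² = 251.
α = ((-80)·4 − 15·(-12))/251 = -140/251; β = (119·(-12) − 15·(-80))/251 = -228/251.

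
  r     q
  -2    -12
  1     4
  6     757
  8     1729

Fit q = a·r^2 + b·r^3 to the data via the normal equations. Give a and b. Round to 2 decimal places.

Normal-equation sums: Σr^2·r^2 = 5409, Σr^2·r^3 = 40513, Σr^3·r^3 = 308865.
And Σr^2·q = 137864, Σr^3·q = 1048860.
XᵀX·[a, b]ᵀ = Xᵀq becomes [[5409, 40513]; [40513, 308865]]·[a, b]ᵀ = [137864, 1048860]ᵀ.
Eliminating b: 308865·(row 1) − 40513·(row 2) gives 29347616·a = 308865·137864 − 40513·1048860 = 88899180, so a = 22224795/7336904.
Then b = (1048860 − 40513·(22224795/7336904))/308865 = 21999877/7336904.

a = 3.03, b = 3.00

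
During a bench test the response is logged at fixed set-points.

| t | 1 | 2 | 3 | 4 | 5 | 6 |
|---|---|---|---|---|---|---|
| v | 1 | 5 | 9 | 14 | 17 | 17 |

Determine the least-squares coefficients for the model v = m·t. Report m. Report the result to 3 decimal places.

With design matrix X, XᵀX = [[91]] and Xᵀv = [281]ᵀ.
m = 281/91 = 3.08791.

m = 3.088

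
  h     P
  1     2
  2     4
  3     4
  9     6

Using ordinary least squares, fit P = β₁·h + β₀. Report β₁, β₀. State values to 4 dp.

β₁ = 0.4129, β₀ = 2.4516

From the data, Σh·h = 95, Σh = 15, Σ1 = 4.
Right-hand side: Σh·P = 76, ΣP = 16.
So MᵀM·[β₁, β₀]ᵀ = MᵀP: [[95, 15]; [15, 4]]·[β₁, β₀]ᵀ = [76, 16]ᵀ.
Determinant 95·4 − 15² = 155.
β₁ = (76·4 − 15·16)/155 = 64/155; β₀ = (95·16 − 15·76)/155 = 76/31.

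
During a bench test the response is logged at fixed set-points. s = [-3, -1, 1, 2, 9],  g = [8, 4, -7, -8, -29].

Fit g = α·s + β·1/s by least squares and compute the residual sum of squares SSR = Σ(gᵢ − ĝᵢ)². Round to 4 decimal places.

Setting ∂/∂α … = 0 gives: 96·α + 5·β = -312;  5·α + (769/324)·β = -188/9.
Determinant 96·(769/324) − 5² = 5477/27.
α = ((-312)·(769/324) − 5·(-188/9))/(5477/27) = -17174/5477; β = (96·(-188/9) − 5·(-312))/(5477/27) = -12024/5477.
Residuals: -11714/5477, -7290/5477, -9141/5477, -3456/5477, -2931/5477; SSR = 53762/5477.

SSR = 9.8160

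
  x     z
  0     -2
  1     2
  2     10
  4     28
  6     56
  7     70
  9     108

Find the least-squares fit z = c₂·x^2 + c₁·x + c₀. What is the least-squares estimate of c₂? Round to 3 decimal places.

Forming AᵀA = [[10531, 1361, 187]; [1361, 187, 29]; [187, 29, 7]] and Aᵀz = [14684, 1932, 272]ᵀ gives AᵀA·[c₂, c₁, c₀]ᵀ = Aᵀz.
Solving the 3×3 system (Gaussian elimination) gives c₂ = 387/427, c₁ = 15737/3843, c₀ = -8914/3843.

c₂ = 0.906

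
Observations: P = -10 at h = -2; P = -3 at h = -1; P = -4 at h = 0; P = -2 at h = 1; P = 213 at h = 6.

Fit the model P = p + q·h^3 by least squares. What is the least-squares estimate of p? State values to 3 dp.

p = -2.745

Entries of MᵀM: Σ1 = 5, Σh^3 = 208, Σh^3·h^3 = 46722.
Right-hand side: ΣP = 194, Σh^3·P = 46089.
MᵀM·[p, q]ᵀ = MᵀP becomes [[5, 208]; [208, 46722]]·[p, q]ᵀ = [194, 46089]ᵀ.
Eliminating q: 46722·(row 1) − 208·(row 2) gives 190346·p = 46722·194 − 208·46089 = -522444, so p = -20094/7321.
Then q = (46089 − 208·(-20094/7321))/46722 = 190093/190346.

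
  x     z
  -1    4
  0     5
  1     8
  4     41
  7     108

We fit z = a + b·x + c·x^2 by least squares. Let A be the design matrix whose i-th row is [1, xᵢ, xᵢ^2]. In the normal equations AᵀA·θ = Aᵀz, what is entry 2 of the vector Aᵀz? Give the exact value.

924

Entry 2 ↔ basis x, so (Aᵀz)_{2} = Σᵢ (x)·zᵢ = (-1)·(4) + (0)·(5) + (1)·(8) + (4)·(41) + (7)·(108) = 924.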